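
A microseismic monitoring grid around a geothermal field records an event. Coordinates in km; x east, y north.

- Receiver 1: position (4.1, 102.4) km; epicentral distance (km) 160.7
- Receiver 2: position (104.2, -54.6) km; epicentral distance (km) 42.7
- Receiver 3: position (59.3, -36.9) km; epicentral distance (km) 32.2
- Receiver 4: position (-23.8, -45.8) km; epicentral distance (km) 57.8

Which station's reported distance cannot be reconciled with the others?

Receiver 2

Solve using three stations at a time. Using Receiver 1, Receiver 3, Receiver 4 (subtract circle equations pairwise → linear system) gives (x, y) ≈ (33.1, -55.6).
Distances from that point to each station vs reported:
  Receiver 1: calculated 160.7 vs reported 160.7 → residual 0.0 km
  Receiver 2: calculated 71.1 vs reported 42.7 → residual 28.4 km
  Receiver 3: calculated 32.2 vs reported 32.2 → residual 0.0 km
  Receiver 4: calculated 57.8 vs reported 57.8 → residual 0.0 km
Receiver 1, Receiver 3, Receiver 4 are mutually consistent (residuals ≈ 0); Receiver 2 is off by 28.4 km.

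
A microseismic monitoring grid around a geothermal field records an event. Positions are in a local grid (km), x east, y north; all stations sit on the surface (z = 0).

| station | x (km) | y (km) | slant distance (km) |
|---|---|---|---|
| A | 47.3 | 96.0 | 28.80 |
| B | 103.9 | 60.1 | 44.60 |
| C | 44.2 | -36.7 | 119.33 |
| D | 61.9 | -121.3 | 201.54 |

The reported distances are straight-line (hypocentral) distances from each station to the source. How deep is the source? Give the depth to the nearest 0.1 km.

depth ≈ 14.1 km

Each station gives a sphere (x−x_i)² + (y−y_i)² + z² = d_i² (stations at z=0).
Subtracting the A sphere from B and C: z² cancels, leaving linear equations in x and y:
113.2 x − 71.8 y = 1794.21
-6.2 x − 265.4 y = -21562.97
Solving: x ≈ 66.399, y ≈ 79.696 km (keep extra digits for the depth step; rounded: 66.4, 79.7).
Then from the A sphere: z² = 28.80² − (x − 47.3)² − (y − 96.0)² with x = 66.399, y = 79.696, so z ≈ 14.101 ≈ 14.1 km.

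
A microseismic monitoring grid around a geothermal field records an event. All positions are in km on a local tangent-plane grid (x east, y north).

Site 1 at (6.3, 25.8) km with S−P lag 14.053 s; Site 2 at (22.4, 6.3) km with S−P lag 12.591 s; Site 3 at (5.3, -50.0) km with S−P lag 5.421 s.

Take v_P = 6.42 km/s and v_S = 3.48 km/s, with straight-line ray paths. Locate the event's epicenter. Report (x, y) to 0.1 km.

x ≈ -26.9 km, y ≈ -75.7 km

Distance from S−P lag: d = Δt · v_P v_S / (v_P − v_S) = Δt · (6.42·3.48)/(6.42−3.48) ≈ 7.5992·Δt.
So d_Site 1 = 106.79, d_Site 2 = 95.68, d_Site 3 = 41.20 km.
Circle about each station: (x − 6.3)² + (y − 25.8)² = 106.79²; (x − 22.4)² + (y − 6.3)² = 95.68²; (x − 5.3)² + (y + 50.0)² = 41.20².
Subtracting pairs of circle equations eliminates x²+y² and gives linear equations (the radical axes):
32.2 x − 39.0 y = 2085.56
-2.0 x − 151.6 y = 11529.42
Solving the 2×2 system: x ≈ -26.9, y ≈ -75.7 km.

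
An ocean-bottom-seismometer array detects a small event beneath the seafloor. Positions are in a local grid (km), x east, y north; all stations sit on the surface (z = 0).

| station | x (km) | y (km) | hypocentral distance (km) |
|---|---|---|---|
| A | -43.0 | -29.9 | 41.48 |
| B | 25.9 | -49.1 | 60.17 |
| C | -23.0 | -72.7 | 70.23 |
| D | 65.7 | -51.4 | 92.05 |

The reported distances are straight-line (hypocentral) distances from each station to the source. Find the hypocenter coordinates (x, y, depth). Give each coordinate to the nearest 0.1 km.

x ≈ -12.5 km, y ≈ -4.2 km, depth ≈ 11.4 km

Each station gives a sphere (x−x_i)² + (y−y_i)² + z² = d_i² (stations at z=0).
Subtracting the A sphere from B and C: z² cancels, leaving linear equations in x and y:
137.8 x − 38.4 y = -1561.23
40.0 x − 85.6 y = -140.38
Solving: x ≈ -12.500, y ≈ -4.201 km (keep extra digits for the depth step; rounded: -12.5, -4.2).
Then from the A sphere: z² = 41.48² − (x + 43.0)² − (y + 29.9)² with x = -12.500, y = -4.201, so z ≈ 11.397 ≈ 11.4 km.
Check against D (with the unrounded solution): distance 92.05 ≈ 92.05 km. ✓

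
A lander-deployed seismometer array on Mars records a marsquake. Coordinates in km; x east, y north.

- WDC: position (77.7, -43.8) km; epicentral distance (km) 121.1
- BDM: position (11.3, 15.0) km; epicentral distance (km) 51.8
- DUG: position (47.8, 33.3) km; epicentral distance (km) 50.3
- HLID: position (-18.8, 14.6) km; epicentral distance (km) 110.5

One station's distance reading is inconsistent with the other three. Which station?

BDM

Solve using three stations at a time. Using WDC, DUG, HLID (subtract circle equations pairwise → linear system) gives (x, y) ≈ (72.2, 77.1).
Distances from that point to each station vs reported:
  WDC: calculated 121.1 vs reported 121.1 → residual 0.0 km
  BDM: calculated 87.0 vs reported 51.8 → residual 35.2 km
  DUG: calculated 50.2 vs reported 50.3 → residual 0.1 km
  HLID: calculated 110.4 vs reported 110.5 → residual 0.1 km
WDC, DUG, HLID are mutually consistent (residuals ≈ 0); BDM is off by 35.2 km.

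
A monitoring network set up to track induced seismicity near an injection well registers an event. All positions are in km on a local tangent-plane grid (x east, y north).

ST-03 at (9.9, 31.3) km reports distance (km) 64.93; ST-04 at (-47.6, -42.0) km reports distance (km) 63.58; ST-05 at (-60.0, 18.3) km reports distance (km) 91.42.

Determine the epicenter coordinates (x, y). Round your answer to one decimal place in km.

15.4 km east, -33.4 km north

Circle about each station: (x − 9.9)² + (y − 31.3)² = 64.93²; (x + 47.6)² + (y + 42.0)² = 63.58²; (x + 60.0)² + (y − 18.3)² = 91.42².
Subtracting the ST-03 equation from the ST-04 and ST-05 equations removes the quadratic terms:
-115.0 x − 146.6 y = 3125.55
-139.8 x − 26.0 y = -1284.52
Solving the 2×2 system: x ≈ 15.4, y ≈ -33.4 km.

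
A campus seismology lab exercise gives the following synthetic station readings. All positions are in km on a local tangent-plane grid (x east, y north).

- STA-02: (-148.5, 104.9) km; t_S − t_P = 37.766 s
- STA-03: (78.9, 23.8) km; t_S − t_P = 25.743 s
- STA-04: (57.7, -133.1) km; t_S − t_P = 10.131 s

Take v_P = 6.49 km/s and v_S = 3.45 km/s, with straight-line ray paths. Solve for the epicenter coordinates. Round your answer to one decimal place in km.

x ≈ -16.6 km, y ≈ -140.0 km

Distance from S−P lag: d = Δt · v_P v_S / (v_P − v_S) = Δt · (6.49·3.45)/(6.49−3.45) ≈ 7.3653·Δt.
So d_STA-02 = 278.16, d_STA-03 = 189.60, d_STA-04 = 74.62 km.
Circle about each station: (x + 148.5)² + (y − 104.9)² = 278.16²; (x − 78.9)² + (y − 23.8)² = 189.60²; (x − 57.7)² + (y + 133.1)² = 74.62².
Subtracting the STA-02 equation from the STA-03 and STA-04 equations removes the quadratic terms:
454.8 x − 162.2 y = 15160.22
412.4 x − 476.0 y = 59793.48
Solving the 2×2 system: x ≈ -16.6, y ≈ -140.0 km.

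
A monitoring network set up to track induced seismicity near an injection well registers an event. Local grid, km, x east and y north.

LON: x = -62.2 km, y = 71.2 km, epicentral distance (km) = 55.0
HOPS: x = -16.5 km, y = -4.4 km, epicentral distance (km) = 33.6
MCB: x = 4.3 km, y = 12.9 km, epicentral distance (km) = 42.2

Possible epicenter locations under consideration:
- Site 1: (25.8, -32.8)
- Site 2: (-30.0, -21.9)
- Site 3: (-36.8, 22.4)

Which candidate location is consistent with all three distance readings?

Site 3

For each candidate, compare |candidate − station| to the reported distance:
Site 1: residuals LON 81.2, HOPS 17.3, MCB 8.3 → max 81.2 km
Site 2: residuals LON 43.5, HOPS 11.5, MCB 6.7 → max 43.5 km
Site 3: residuals LON 0.0, HOPS 0.0, MCB 0.0 → max 0.0 km
Only Site 3 has all residuals ≈ 0.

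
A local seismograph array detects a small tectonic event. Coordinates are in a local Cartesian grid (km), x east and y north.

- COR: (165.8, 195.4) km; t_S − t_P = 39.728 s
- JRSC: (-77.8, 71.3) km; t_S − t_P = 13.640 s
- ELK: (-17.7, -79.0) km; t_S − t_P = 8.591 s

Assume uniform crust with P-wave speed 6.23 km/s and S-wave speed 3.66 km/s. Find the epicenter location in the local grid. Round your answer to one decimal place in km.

-87.9 km east, -49.3 km north

Distance from S−P lag: d = Δt · v_P v_S / (v_P − v_S) = Δt · (6.23·3.66)/(6.23−3.66) ≈ 8.8723·Δt.
So d_COR = 352.48, d_JRSC = 121.02, d_ELK = 76.22 km.
Circle about each station: (x − 165.8)² + (y − 195.4)² = 352.48²; (x + 77.8)² + (y − 71.3)² = 121.02²; (x + 17.7)² + (y + 79.0)² = 76.22².
Subtracting the COR equation from the JRSC and ELK equations removes the quadratic terms:
-487.2 x − 248.2 y = 55062.04
-367.0 x − 548.8 y = 59316.15
Solving the 2×2 system: x ≈ -87.9, y ≈ -49.3 km.
Check against COR (with the unrounded x, y): √((x − 165.8)²+(y − 195.4)²) = 352.48 ≈ 352.48 km. ✓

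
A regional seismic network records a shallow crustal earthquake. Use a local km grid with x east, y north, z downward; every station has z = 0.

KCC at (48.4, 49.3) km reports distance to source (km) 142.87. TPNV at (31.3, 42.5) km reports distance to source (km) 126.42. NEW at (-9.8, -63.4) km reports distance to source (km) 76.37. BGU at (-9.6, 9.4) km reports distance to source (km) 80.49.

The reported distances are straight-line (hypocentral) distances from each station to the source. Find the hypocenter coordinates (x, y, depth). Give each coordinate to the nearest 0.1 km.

Each station gives a sphere (x−x_i)² + (y−y_i)² + z² = d_i² (stations at z=0).
Subtracting the KCC sphere from TPNV and NEW: z² cancels, leaving linear equations in x and y:
-34.2 x − 13.6 y = 2442.71
-116.4 x − 225.4 y = 13922.01
Solving: x ≈ -58.973, y ≈ -31.311 km (keep extra digits for the depth step; rounded: -59.0, -31.3).
Then from the KCC sphere: z² = 142.87² − (x − 48.4)² − (y − 49.3)² with x = -58.973, y = -31.311, so z ≈ 48.834 ≈ 48.8 km.

x ≈ -59.0 km, y ≈ -31.3 km, depth ≈ 48.8 km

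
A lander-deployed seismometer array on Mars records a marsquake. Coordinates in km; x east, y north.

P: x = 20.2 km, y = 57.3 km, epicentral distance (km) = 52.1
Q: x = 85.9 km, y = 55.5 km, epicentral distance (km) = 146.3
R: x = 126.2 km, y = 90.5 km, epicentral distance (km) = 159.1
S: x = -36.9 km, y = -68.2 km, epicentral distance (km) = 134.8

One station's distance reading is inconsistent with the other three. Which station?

Q

Solve using three stations at a time. Using P, R, S (subtract circle equations pairwise → linear system) gives (x, y) ≈ (-31.1, 66.5).
Distances from that point to each station vs reported:
  P: calculated 52.1 vs reported 52.1 → residual 0.0 km
  Q: calculated 117.5 vs reported 146.3 → residual 28.8 km
  R: calculated 159.1 vs reported 159.1 → residual 0.0 km
  S: calculated 134.8 vs reported 134.8 → residual 0.0 km
P, R, S are mutually consistent (residuals ≈ 0); Q is off by 28.8 km.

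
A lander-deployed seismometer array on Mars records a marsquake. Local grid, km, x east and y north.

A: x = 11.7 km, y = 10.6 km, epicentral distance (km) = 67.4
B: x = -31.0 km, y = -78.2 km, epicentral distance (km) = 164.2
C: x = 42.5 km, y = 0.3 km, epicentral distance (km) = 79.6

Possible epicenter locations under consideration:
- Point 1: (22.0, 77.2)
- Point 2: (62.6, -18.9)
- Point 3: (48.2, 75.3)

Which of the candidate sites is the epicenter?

For each candidate, compare |candidate − station| to the reported distance:
Point 1: residuals A 0.0, B 0.0, C 0.0 → max 0.0 km
Point 2: residuals A 8.6, B 53.4, C 51.8 → max 53.4 km
Point 3: residuals A 6.9, B 8.5, C 4.4 → max 8.5 km
Only Point 1 has all residuals ≈ 0.

Point 1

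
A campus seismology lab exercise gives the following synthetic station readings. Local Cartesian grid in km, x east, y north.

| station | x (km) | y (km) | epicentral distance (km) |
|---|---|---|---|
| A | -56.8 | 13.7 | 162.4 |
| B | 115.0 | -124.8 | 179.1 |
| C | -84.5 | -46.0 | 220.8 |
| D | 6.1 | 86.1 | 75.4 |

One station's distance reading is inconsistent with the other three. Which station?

Solve using three stations at a time. Using A, C, D (subtract circle equations pairwise → linear system) gives (x, y) ≈ (79.7, 101.5).
Distances from that point to each station vs reported:
  A: calculated 162.3 vs reported 162.4 → residual 0.1 km
  B: calculated 229.1 vs reported 179.1 → residual 50.0 km
  C: calculated 220.7 vs reported 220.8 → residual 0.1 km
  D: calculated 75.2 vs reported 75.4 → residual 0.2 km
A, C, D are mutually consistent (residuals ≈ 0); B is off by 50.0 km.

B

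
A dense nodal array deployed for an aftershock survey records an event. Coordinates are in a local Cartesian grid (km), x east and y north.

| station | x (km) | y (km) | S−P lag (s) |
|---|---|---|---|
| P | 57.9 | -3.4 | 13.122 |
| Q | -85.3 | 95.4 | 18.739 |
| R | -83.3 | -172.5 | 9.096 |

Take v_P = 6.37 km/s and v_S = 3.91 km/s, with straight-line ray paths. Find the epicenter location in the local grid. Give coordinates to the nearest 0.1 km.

Distance from S−P lag: d = Δt · v_P v_S / (v_P − v_S) = Δt · (6.37·3.91)/(6.37−3.91) ≈ 10.1247·Δt.
So d_P = 132.86, d_Q = 189.73, d_R = 92.09 km.
Circle about each station: (x − 57.9)² + (y + 3.4)² = 132.86²; (x + 85.3)² + (y − 95.4)² = 189.73²; (x + 83.3)² + (y + 172.5)² = 92.09².
Subtracting pairs of circle equations eliminates x²+y² and gives linear equations (the radical axes):
-286.4 x + 197.6 y = -5332.41
-282.4 x − 338.2 y = 42502.38
Solving the 2×2 system: x ≈ -43.2, y ≈ -89.6 km.
Check against P (with the unrounded x, y): √((x − 57.9)²+(y + 3.4)²) = 132.86 ≈ 132.86 km. ✓

(-43.2, -89.6)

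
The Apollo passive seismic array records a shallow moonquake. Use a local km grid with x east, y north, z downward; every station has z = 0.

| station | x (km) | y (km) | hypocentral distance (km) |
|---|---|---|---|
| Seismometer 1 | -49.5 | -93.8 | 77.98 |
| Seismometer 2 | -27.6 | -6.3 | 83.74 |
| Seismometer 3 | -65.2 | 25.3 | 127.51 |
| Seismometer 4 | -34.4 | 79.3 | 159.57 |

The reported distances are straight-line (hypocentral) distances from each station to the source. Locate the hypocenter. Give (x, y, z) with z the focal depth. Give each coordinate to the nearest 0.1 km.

Each station gives a sphere (x−x_i)² + (y−y_i)² + z² = d_i² (stations at z=0).
Subtracting the Seismometer 1 sphere from Seismometer 2 and Seismometer 3: z² cancels, leaving linear equations in x and y:
43.8 x + 175.0 y = -11378.75
-31.4 x + 238.2 y = -16535.48
Solving: x ≈ 11.507, y ≈ -67.902 km (keep extra digits for the depth step; rounded: 11.5, -67.9).
Then from the Seismometer 1 sphere: z² = 77.98² − (x + 49.5)² − (y + 93.8)² with x = 11.507, y = -67.902, so z ≈ 41.089 ≈ 41.1 km.

x ≈ 11.5 km, y ≈ -67.9 km, depth ≈ 41.1 km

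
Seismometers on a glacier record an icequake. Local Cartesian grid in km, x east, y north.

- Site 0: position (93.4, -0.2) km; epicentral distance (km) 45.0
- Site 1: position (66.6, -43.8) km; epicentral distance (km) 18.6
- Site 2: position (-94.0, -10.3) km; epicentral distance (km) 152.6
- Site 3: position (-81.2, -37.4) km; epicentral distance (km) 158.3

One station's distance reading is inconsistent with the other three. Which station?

Site 3

Solve using three stations at a time. Using Site 0, Site 1, Site 2 (subtract circle equations pairwise → linear system) gives (x, y) ≈ (57.6, -27.5).
Distances from that point to each station vs reported:
  Site 0: calculated 45.0 vs reported 45.0 → residual 0.0 km
  Site 1: calculated 18.6 vs reported 18.6 → residual 0.0 km
  Site 2: calculated 152.6 vs reported 152.6 → residual 0.0 km
  Site 3: calculated 139.2 vs reported 158.3 → residual 19.1 km
Site 0, Site 1, Site 2 are mutually consistent (residuals ≈ 0); Site 3 is off by 19.1 km.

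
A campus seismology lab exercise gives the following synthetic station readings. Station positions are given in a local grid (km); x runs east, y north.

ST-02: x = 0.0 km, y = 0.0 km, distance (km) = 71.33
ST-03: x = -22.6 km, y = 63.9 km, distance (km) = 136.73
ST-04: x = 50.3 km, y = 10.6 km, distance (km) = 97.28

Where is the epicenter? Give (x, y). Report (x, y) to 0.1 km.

-2.2 km east, -71.3 km north

Circle about each station: x² + y² = 71.33²; (x + 22.6)² + (y − 63.9)² = 136.73²; (x − 50.3)² + (y − 10.6)² = 97.28².
Subtracting pairs of circle equations eliminates x²+y² and gives linear equations (the radical axes):
-45.2 x + 127.8 y = -9013.15
100.6 x + 21.2 y = -1732.98
Solving the 2×2 system: x ≈ -2.2, y ≈ -71.3 km.
Check against ST-02 (with the unrounded x, y): √(x²+y²) = 71.34 ≈ 71.33 km. ✓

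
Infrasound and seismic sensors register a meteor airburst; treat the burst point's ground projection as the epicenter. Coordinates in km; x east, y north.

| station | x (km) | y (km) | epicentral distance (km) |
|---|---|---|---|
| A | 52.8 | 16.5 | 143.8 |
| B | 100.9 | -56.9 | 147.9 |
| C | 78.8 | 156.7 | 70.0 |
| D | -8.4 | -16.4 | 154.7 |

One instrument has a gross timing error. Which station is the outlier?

A

Solve using three stations at a time. Using B, C, D (subtract circle equations pairwise → linear system) gives (x, y) ≈ (103.0, 91.0).
Distances from that point to each station vs reported:
  A: calculated 89.8 vs reported 143.8 → residual 54.0 km
  B: calculated 147.9 vs reported 147.9 → residual 0.0 km
  C: calculated 70.0 vs reported 70.0 → residual 0.0 km
  D: calculated 154.7 vs reported 154.7 → residual 0.0 km
B, C, D are mutually consistent (residuals ≈ 0); A is off by 54.0 km.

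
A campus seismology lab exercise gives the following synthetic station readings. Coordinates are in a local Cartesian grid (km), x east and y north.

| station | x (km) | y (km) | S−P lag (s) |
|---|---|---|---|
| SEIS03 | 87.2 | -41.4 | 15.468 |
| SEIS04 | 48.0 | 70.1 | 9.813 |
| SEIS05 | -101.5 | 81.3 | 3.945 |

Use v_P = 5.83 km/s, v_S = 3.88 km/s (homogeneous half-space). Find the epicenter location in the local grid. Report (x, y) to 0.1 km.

x ≈ -64.7 km, y ≈ 54.1 km

Distance from S−P lag: d = Δt · v_P v_S / (v_P − v_S) = Δt · (5.83·3.88)/(5.83−3.88) ≈ 11.6002·Δt.
So d_SEIS03 = 179.43, d_SEIS04 = 113.83, d_SEIS05 = 45.76 km.
Circle about each station: (x − 87.2)² + (y + 41.4)² = 179.43²; (x − 48.0)² + (y − 70.1)² = 113.83²; (x + 101.5)² + (y − 81.3)² = 45.76².
Subtracting pairs of circle equations eliminates x²+y² and gives linear equations (the radical axes):
-78.4 x + 223.0 y = 17138.07
-377.4 x + 245.4 y = 37695.29
Solving the 2×2 system: x ≈ -64.7, y ≈ 54.1 km.
Check against SEIS03 (with the unrounded x, y): √((x − 87.2)²+(y + 41.4)²) = 179.43 ≈ 179.43 km. ✓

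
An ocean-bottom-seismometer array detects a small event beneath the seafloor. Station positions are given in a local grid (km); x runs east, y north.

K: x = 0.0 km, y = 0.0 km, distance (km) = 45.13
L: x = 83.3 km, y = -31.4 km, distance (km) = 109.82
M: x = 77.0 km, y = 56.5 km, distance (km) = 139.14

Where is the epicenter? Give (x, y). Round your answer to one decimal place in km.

Circle about each station: x² + y² = 45.13²; (x − 83.3)² + (y + 31.4)² = 109.82²; (x − 77.0)² + (y − 56.5)² = 139.14².
Subtracting the K equation from the L and M equations removes the quadratic terms:
166.6 x − 62.8 y = -2098.87
154.0 x + 113.0 y = -8201.97
Solving the 2×2 system: x ≈ -26.4, y ≈ -36.6 km.
Check against K (with the unrounded x, y): √(x²+y²) = 45.13 ≈ 45.13 km. ✓

(-26.4, -36.6)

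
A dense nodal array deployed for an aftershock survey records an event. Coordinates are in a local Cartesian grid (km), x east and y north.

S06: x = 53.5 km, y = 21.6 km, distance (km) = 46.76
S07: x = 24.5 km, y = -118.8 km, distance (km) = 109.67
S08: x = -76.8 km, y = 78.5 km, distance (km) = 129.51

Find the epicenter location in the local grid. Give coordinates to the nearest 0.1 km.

Circle about each station: (x − 53.5)² + (y − 21.6)² = 46.76²; (x − 24.5)² + (y + 118.8)² = 109.67²; (x + 76.8)² + (y − 78.5)² = 129.51².
Subtracting pairs of circle equations eliminates x²+y² and gives linear equations (the radical axes):
-58.0 x − 280.8 y = 1543.87
-260.6 x + 113.8 y = -5854.66
Solving the 2×2 system: x ≈ 18.4, y ≈ -9.3 km.

(18.4, -9.3)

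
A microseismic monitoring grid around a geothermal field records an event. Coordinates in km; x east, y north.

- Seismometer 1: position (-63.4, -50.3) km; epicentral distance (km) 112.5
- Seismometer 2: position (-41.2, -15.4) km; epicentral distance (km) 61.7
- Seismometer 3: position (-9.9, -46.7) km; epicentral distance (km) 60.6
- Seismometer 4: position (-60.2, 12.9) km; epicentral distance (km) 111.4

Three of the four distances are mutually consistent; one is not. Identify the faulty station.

Seismometer 2

Solve using three stations at a time. Using Seismometer 1, Seismometer 3, Seismometer 4 (subtract circle equations pairwise → linear system) gives (x, y) ≈ (45.5, -22.2).
Distances from that point to each station vs reported:
  Seismometer 1: calculated 112.5 vs reported 112.5 → residual 0.0 km
  Seismometer 2: calculated 87.0 vs reported 61.7 → residual 25.3 km
  Seismometer 3: calculated 60.6 vs reported 60.6 → residual 0.0 km
  Seismometer 4: calculated 111.4 vs reported 111.4 → residual 0.0 km
Seismometer 1, Seismometer 3, Seismometer 4 are mutually consistent (residuals ≈ 0); Seismometer 2 is off by 25.3 km.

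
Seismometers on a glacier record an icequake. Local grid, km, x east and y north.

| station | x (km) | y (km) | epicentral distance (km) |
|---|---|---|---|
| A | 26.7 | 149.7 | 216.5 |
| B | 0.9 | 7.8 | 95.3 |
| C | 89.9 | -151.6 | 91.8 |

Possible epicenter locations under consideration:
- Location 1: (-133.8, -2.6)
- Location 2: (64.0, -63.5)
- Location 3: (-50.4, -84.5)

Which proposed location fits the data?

For each candidate, compare |candidate − station| to the reported distance:
Location 1: residuals A 4.8, B 39.8, C 177.0 → max 177.0 km
Location 2: residuals A 0.1, B 0.1, C 0.0 → max 0.1 km
Location 3: residuals A 30.1, B 10.3, C 63.7 → max 63.7 km
Only Location 2 has all residuals ≈ 0.

Location 2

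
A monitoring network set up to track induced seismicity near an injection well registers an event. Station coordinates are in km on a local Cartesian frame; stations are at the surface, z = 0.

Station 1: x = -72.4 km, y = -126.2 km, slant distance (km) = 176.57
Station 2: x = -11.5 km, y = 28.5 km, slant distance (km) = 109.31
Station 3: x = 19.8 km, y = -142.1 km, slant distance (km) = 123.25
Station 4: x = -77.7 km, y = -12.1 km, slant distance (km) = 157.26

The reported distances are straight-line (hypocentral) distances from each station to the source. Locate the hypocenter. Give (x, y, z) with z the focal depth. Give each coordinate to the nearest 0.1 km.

Each station gives a sphere (x−x_i)² + (y−y_i)² + z² = d_i² (stations at z=0).
Subtracting the Station 1 sphere from Station 2 and Station 3: z² cancels, leaving linear equations in x and y:
121.8 x + 309.4 y = -995.41
184.4 x − 31.8 y = 15402.65
Solving: x ≈ 77.699, y ≈ -33.805 km (keep extra digits for the depth step; rounded: 77.7, -33.8).
Then from the Station 1 sphere: z² = 176.57² − (x + 72.4)² − (y + 126.2)² with x = 77.699, y = -33.805, so z ≈ 10.508 ≈ 10.5 km.
Check against Station 4 (with the unrounded solution): distance 157.26 ≈ 157.26 km. ✓

x ≈ 77.7 km, y ≈ -33.8 km, depth ≈ 10.5 km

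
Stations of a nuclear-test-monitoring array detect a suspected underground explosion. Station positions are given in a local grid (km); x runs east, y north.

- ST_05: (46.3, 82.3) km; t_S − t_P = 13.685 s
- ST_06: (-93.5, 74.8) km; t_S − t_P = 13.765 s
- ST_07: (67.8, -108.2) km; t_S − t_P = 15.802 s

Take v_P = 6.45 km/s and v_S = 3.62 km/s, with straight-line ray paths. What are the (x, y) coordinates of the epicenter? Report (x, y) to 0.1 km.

Distance from S−P lag: d = Δt · v_P v_S / (v_P − v_S) = Δt · (6.45·3.62)/(6.45−3.62) ≈ 8.2505·Δt.
So d_ST_05 = 112.91, d_ST_06 = 113.57, d_ST_07 = 130.37 km.
Circle about each station: (x − 46.3)² + (y − 82.3)² = 112.91²; (x + 93.5)² + (y − 74.8)² = 113.57²; (x − 67.8)² + (y + 108.2)² = 130.37².
Subtracting the ST_05 equation from the ST_06 and ST_07 equations removes the quadratic terms:
-279.6 x − 15.0 y = 5270.83
43.0 x − 381.0 y = 3139.43
Solving the 2×2 system: x ≈ -18.3, y ≈ -10.3 km.
Check against ST_05 (with the unrounded x, y): √((x − 46.3)²+(y − 82.3)²) = 112.91 ≈ 112.91 km. ✓

-18.3 km east, -10.3 km north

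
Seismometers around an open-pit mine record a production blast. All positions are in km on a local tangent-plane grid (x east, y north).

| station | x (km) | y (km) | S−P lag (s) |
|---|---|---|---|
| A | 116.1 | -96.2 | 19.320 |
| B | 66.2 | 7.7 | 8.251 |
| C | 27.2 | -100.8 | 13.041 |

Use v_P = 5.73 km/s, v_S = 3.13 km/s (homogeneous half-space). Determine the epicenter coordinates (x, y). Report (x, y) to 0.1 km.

(12.8, -12.0)

Distance from S−P lag: d = Δt · v_P v_S / (v_P − v_S) = Δt · (5.73·3.13)/(5.73−3.13) ≈ 6.8980·Δt.
So d_A = 133.27, d_B = 56.92, d_C = 89.96 km.
Circle about each station: (x − 116.1)² + (y + 96.2)² = 133.27²; (x − 66.2)² + (y − 7.7)² = 56.92²; (x − 27.2)² + (y + 100.8)² = 89.96².
Subtracting the A equation from the B and C equations removes the quadratic terms:
-99.8 x + 207.8 y = -3770.91
-177.8 x − 9.2 y = -2165.08
Solving the 2×2 system: x ≈ 12.8, y ≈ -12.0 km.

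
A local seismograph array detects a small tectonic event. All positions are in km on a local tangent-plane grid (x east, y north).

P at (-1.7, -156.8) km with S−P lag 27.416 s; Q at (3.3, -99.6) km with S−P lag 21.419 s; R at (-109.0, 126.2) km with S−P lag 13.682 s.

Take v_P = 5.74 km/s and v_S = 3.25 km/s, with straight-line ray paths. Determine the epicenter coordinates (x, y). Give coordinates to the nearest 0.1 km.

Distance from S−P lag: d = Δt · v_P v_S / (v_P − v_S) = Δt · (5.74·3.25)/(5.74−3.25) ≈ 7.4920·Δt.
So d_P = 205.40, d_Q = 160.47, d_R = 102.51 km.
Circle about each station: (x + 1.7)² + (y + 156.8)² = 205.40²; (x − 3.3)² + (y + 99.6)² = 160.47²; (x + 109.0)² + (y − 126.2)² = 102.51².
Subtracting the P equation from the Q and R equations removes the quadratic terms:
10.0 x + 114.4 y = 1780.46
-214.6 x + 566.0 y = 34899.17
Solving the 2×2 system: x ≈ -98.8, y ≈ 24.2 km.

x ≈ -98.8 km, y ≈ 24.2 km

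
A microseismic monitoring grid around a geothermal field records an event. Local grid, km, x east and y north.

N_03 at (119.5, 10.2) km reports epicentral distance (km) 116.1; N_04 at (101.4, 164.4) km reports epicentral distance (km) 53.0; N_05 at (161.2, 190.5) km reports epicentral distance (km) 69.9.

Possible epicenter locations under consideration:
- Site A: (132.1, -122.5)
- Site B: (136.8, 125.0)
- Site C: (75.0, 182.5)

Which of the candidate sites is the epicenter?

For each candidate, compare |candidate − station| to the reported distance:
Site A: residuals N_03 17.2, N_04 235.5, N_05 244.4 → max 244.4 km
Site B: residuals N_03 0.0, N_04 0.0, N_05 0.0 → max 0.0 km
Site C: residuals N_03 61.9, N_04 21.0, N_05 16.7 → max 61.9 km
Only Site B has all residuals ≈ 0.

Site B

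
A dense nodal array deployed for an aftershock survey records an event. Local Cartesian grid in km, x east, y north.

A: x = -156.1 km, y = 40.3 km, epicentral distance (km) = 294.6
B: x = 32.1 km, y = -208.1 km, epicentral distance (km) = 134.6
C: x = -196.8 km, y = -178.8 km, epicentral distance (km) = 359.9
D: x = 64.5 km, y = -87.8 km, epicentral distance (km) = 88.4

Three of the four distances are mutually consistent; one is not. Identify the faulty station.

Solve using three stations at a time. Using A, C, D (subtract circle equations pairwise → linear system) gives (x, y) ≈ (130.3, -28.7).
Distances from that point to each station vs reported:
  A: calculated 294.6 vs reported 294.6 → residual 0.0 km
  B: calculated 204.5 vs reported 134.6 → residual 69.9 km
  C: calculated 359.9 vs reported 359.9 → residual 0.0 km
  D: calculated 88.5 vs reported 88.4 → residual 0.1 km
A, C, D are mutually consistent (residuals ≈ 0); B is off by 69.9 km.

B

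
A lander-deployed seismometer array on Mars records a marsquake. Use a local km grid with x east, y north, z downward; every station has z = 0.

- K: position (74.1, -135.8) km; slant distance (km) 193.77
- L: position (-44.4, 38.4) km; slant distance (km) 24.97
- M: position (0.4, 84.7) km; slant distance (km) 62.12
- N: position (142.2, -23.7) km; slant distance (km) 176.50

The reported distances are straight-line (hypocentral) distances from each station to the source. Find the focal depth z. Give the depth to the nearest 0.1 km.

depth ≈ 13.8 km

Each station gives a sphere (x−x_i)² + (y−y_i)² + z² = d_i² (stations at z=0).
Subtracting the K sphere from L and M: z² cancels, leaving linear equations in x and y:
-237.0 x + 348.4 y = 16436.78
-147.4 x + 441.0 y = 16929.72
Solving: x ≈ -25.399, y ≈ 29.900 km (keep extra digits for the depth step; rounded: -25.4, 29.9).
Then from the K sphere: z² = 193.77² − (x − 74.1)² − (y + 135.8)² with x = -25.399, y = 29.900, so z ≈ 13.794 ≈ 13.8 km.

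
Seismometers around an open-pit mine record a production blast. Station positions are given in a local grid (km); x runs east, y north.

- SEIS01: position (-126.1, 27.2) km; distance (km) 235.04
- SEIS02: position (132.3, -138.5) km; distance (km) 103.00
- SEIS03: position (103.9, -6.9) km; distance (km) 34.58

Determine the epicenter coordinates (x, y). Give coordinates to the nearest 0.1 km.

Circle about each station: (x + 126.1)² + (y − 27.2)² = 235.04²; (x − 132.3)² + (y + 138.5)² = 103.00²; (x − 103.9)² + (y + 6.9)² = 34.58².
Subtracting pairs of circle equations eliminates x²+y² and gives linear equations (the radical axes):
516.8 x − 331.4 y = 64679.29
460.0 x − 68.2 y = 48249.80
Solving the 2×2 system: x ≈ 98.8, y ≈ -41.1 km.

98.8 km east, -41.1 km north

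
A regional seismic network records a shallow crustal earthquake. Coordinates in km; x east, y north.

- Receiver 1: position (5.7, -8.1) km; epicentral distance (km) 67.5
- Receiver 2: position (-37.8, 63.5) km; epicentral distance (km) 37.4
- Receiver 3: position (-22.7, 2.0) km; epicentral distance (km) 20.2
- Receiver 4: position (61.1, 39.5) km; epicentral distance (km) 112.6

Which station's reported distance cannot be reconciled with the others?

Solve using three stations at a time. Using Receiver 1, Receiver 2, Receiver 4 (subtract circle equations pairwise → linear system) gives (x, y) ≈ (-50.9, 28.5).
Distances from that point to each station vs reported:
  Receiver 1: calculated 67.5 vs reported 67.5 → residual 0.0 km
  Receiver 2: calculated 37.3 vs reported 37.4 → residual 0.1 km
  Receiver 3: calculated 38.8 vs reported 20.2 → residual 18.6 km
  Receiver 4: calculated 112.6 vs reported 112.6 → residual 0.0 km
Receiver 1, Receiver 2, Receiver 4 are mutually consistent (residuals ≈ 0); Receiver 3 is off by 18.6 km.

Receiver 3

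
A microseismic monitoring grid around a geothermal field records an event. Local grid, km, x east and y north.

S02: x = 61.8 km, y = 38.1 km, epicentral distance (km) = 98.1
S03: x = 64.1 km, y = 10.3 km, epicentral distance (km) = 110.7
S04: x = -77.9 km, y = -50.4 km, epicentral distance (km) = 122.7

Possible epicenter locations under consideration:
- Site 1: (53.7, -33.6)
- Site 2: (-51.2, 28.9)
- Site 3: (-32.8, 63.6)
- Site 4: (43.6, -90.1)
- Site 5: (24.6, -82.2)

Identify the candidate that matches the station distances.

Site 3

For each candidate, compare |candidate − station| to the reported distance:
Site 1: residuals S02 25.9, S03 65.6, S04 10.0 → max 65.6 km
Site 2: residuals S02 15.3, S03 6.1, S04 39.0 → max 39.0 km
Site 3: residuals S02 0.1, S03 0.1, S04 0.1 → max 0.1 km
Site 4: residuals S02 31.4, S03 8.2, S04 5.1 → max 31.4 km
Site 5: residuals S02 27.8, S03 10.1, S04 15.4 → max 27.8 km
Only Site 3 has all residuals ≈ 0.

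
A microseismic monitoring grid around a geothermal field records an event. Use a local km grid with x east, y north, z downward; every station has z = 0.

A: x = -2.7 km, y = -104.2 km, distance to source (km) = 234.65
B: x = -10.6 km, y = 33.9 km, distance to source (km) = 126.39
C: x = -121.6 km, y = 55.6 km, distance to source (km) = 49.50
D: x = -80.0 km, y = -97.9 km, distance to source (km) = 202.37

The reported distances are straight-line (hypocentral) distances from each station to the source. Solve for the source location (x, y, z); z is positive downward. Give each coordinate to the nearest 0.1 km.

Each station gives a sphere (x−x_i)² + (y−y_i)² + z² = d_i² (stations at z=0).
Subtracting the A sphere from B and C: z² cancels, leaving linear equations in x and y:
-15.8 x + 276.2 y = 29482.83
-237.8 x + 319.6 y = 59623.36
Solving: x ≈ -116.200, y ≈ 100.097 km (keep extra digits for the depth step; rounded: -116.2, 100.1).
Then from the A sphere: z² = 234.65² − (x + 2.7)² − (y + 104.2)² with x = -116.200, y = 100.097, so z ≈ 21.003 ≈ 21.0 km.
Check against D (with the unrounded solution): distance 202.37 ≈ 202.37 km. ✓

(-116.2, 100.1, 21.0)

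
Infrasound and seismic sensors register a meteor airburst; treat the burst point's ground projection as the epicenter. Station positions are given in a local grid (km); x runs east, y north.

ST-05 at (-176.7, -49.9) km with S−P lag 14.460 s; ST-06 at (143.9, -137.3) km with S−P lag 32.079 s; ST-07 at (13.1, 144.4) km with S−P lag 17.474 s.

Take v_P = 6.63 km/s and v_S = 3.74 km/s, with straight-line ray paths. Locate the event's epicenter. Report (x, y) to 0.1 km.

x ≈ -78.1 km, y ≈ 25.4 km

Distance from S−P lag: d = Δt · v_P v_S / (v_P − v_S) = Δt · (6.63·3.74)/(6.63−3.74) ≈ 8.5800·Δt.
So d_ST-05 = 124.07, d_ST-06 = 275.24, d_ST-07 = 149.93 km.
Circle about each station: (x + 176.7)² + (y + 49.9)² = 124.07²; (x − 143.9)² + (y + 137.3)² = 275.24²; (x − 13.1)² + (y − 144.4)² = 149.93².
Subtracting the ST-05 equation from the ST-06 and ST-07 equations removes the quadratic terms:
641.2 x − 174.8 y = -54518.09
379.6 x + 388.6 y = -19775.57
Solving the 2×2 system: x ≈ -78.1, y ≈ 25.4 km.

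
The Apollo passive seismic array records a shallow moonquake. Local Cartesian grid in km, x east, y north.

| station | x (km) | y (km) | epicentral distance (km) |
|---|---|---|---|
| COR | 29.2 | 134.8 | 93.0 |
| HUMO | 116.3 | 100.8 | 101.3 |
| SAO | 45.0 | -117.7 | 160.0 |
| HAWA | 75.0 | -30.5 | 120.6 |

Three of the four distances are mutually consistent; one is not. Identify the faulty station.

Solve using three stations at a time. Using COR, HUMO, SAO (subtract circle equations pairwise → linear system) gives (x, y) ≈ (33.9, 41.9).
Distances from that point to each station vs reported:
  COR: calculated 93.0 vs reported 93.0 → residual 0.0 km
  HUMO: calculated 101.3 vs reported 101.3 → residual 0.0 km
  SAO: calculated 160.0 vs reported 160.0 → residual 0.0 km
  HAWA: calculated 83.3 vs reported 120.6 → residual 37.3 km
COR, HUMO, SAO are mutually consistent (residuals ≈ 0); HAWA is off by 37.3 km.

HAWA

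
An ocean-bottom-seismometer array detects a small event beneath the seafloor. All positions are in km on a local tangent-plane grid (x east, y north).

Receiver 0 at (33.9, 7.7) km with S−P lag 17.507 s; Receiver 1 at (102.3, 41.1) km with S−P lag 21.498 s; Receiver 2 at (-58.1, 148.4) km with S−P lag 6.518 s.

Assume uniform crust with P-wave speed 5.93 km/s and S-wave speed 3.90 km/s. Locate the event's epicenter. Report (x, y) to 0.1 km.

(-128.2, 123.9)

Distance from S−P lag: d = Δt · v_P v_S / (v_P − v_S) = Δt · (5.93·3.90)/(5.93−3.90) ≈ 11.3926·Δt.
So d_Receiver 0 = 199.45, d_Receiver 1 = 244.92, d_Receiver 2 = 74.26 km.
Circle about each station: (x − 33.9)² + (y − 7.7)² = 199.45²; (x − 102.3)² + (y − 41.1)² = 244.92²; (x + 58.1)² + (y − 148.4)² = 74.26².
Subtracting the Receiver 0 equation from the Receiver 1 and Receiver 2 equations removes the quadratic terms:
136.8 x + 66.8 y = -9259.50
-184.0 x + 281.4 y = 58455.42
Solving the 2×2 system: x ≈ -128.2, y ≈ 123.9 km.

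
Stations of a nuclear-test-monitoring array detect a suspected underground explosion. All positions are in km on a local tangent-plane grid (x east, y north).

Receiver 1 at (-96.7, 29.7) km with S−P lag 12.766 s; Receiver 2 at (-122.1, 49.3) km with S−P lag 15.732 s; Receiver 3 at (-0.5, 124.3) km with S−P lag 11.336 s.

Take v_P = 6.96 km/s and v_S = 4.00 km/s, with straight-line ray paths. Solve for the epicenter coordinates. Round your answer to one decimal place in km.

23.0 km east, 20.3 km north

Distance from S−P lag: d = Δt · v_P v_S / (v_P − v_S) = Δt · (6.96·4.00)/(6.96−4.00) ≈ 9.4054·Δt.
So d_Receiver 1 = 120.07, d_Receiver 2 = 147.97, d_Receiver 3 = 106.62 km.
Circle about each station: (x + 96.7)² + (y − 29.7)² = 120.07²; (x + 122.1)² + (y − 49.3)² = 147.97²; (x + 0.5)² + (y − 124.3)² = 106.62².
Subtracting pairs of circle equations eliminates x²+y² and gives linear equations (the radical axes):
-50.8 x + 39.2 y = -372.40
192.4 x + 189.2 y = 8266.74
Solving the 2×2 system: x ≈ 23.0, y ≈ 20.3 km.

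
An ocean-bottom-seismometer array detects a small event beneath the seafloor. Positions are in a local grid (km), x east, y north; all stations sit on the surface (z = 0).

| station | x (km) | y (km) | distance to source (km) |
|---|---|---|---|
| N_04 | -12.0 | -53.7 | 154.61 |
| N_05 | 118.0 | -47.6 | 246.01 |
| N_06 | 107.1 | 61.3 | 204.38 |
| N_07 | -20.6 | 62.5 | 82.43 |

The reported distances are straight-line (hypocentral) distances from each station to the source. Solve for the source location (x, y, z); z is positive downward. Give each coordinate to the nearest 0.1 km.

(-93.6, 72.3, 37.0)

Each station gives a sphere (x−x_i)² + (y−y_i)² + z² = d_i² (stations at z=0).
Subtracting the N_04 sphere from N_05 and N_06: z² cancels, leaving linear equations in x and y:
260.0 x + 12.2 y = -23454.60
238.2 x + 230.0 y = -5666.52
Solving: x ≈ -93.603, y ≈ 72.303 km (keep extra digits for the depth step; rounded: -93.6, 72.3).
Then from the N_04 sphere: z² = 154.61² − (x + 12.0)² − (y + 53.7)² with x = -93.603, y = 72.303, so z ≈ 36.993 ≈ 37.0 km.
Check against N_07 (with the unrounded solution): distance 82.43 ≈ 82.43 km. ✓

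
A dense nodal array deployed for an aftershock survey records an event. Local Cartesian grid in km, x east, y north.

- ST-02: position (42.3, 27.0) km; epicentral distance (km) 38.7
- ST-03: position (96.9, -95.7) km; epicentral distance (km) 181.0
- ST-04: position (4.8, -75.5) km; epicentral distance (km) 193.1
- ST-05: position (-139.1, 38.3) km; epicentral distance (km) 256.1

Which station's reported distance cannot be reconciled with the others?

ST-02

Solve using three stations at a time. Using ST-03, ST-04, ST-05 (subtract circle equations pairwise → linear system) gives (x, y) ≈ (112.7, 84.5).
Distances from that point to each station vs reported:
  ST-02: calculated 90.9 vs reported 38.7 → residual 52.2 km
  ST-03: calculated 180.9 vs reported 181.0 → residual 0.1 km
  ST-04: calculated 193.0 vs reported 193.1 → residual 0.1 km
  ST-05: calculated 256.0 vs reported 256.1 → residual 0.1 km
ST-03, ST-04, ST-05 are mutually consistent (residuals ≈ 0); ST-02 is off by 52.2 km.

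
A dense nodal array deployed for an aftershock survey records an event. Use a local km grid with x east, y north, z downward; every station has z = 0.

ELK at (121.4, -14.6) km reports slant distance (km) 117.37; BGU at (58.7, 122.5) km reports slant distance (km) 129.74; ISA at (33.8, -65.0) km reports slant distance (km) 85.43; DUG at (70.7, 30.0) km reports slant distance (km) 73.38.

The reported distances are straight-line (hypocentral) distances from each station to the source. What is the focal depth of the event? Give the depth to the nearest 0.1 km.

39.9 km

Each station gives a sphere (x−x_i)² + (y−y_i)² + z² = d_i² (stations at z=0).
Subtracting the ELK sphere from BGU and ISA: z² cancels, leaving linear equations in x and y:
-125.4 x + 274.2 y = 444.07
-175.2 x − 100.8 y = -3106.25
Solving: x ≈ 13.299, y ≈ 7.701 km (keep extra digits for the depth step; rounded: 13.3, 7.7).
Then from the ELK sphere: z² = 117.37² − (x − 121.4)² − (y + 14.6)² with x = 13.299, y = 7.701, so z ≈ 39.907 ≈ 39.9 km.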